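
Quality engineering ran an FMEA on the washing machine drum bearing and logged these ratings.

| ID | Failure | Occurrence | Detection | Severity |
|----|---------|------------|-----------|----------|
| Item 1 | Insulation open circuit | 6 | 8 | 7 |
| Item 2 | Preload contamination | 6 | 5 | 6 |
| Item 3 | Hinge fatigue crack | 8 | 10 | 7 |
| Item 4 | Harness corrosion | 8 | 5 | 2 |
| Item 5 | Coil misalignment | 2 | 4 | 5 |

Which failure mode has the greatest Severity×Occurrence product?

Criticality = Severity × Occurrence:
  Item 1: 7 × 6 = 42
  Item 2: 6 × 6 = 36
  Item 3: 7 × 8 = 56
  Item 4: 2 × 8 = 16
  Item 5: 5 × 2 = 10
Highest criticality is 56 → Item 3.

Item 3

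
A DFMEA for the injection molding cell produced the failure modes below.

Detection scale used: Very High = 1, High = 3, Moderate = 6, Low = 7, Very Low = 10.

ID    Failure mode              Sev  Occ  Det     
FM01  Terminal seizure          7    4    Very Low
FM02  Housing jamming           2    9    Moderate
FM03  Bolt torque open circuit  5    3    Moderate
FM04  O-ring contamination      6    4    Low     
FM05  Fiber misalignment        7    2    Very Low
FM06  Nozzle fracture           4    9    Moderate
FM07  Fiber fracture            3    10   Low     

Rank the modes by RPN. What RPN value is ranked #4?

168

RPN = Severity × Occurrence × Detection:
  FM01: 7 × 4 × 10 = 280
  FM02: 2 × 9 × 6 = 108
  FM03: 5 × 3 × 6 = 90
  FM04: 6 × 4 × 7 = 168
  FM05: 7 × 2 × 10 = 140
  FM06: 4 × 9 × 6 = 216
  FM07: 3 × 10 × 7 = 210
Sorted descending: 280, 216, 210, 168, 140, 108, 90.
The fourth-highest RPN is 168 (FM04).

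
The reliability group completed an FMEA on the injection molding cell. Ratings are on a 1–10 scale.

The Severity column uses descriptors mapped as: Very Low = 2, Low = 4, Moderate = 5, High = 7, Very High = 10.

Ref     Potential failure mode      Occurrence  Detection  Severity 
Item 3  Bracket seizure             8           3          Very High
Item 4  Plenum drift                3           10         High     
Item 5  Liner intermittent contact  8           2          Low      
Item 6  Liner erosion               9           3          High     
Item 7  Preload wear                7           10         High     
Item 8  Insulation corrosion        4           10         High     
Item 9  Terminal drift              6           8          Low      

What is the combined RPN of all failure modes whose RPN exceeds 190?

1412

RPN = Severity × Occurrence × Detection:
  Item 3: 10 × 8 × 3 = 240
  Item 4: 7 × 3 × 10 = 210
  Item 5: 4 × 8 × 2 = 64
  Item 6: 7 × 9 × 3 = 189
  Item 7: 7 × 7 × 10 = 490
  Item 8: 7 × 4 × 10 = 280
  Item 9: 4 × 6 × 8 = 192
RPN > 190: Item 3 (240), Item 4 (210), Item 7 (490), Item 8 (280), Item 9 (192).
Sum: 240 + 210 + 490 + 280 + 192 = 1412.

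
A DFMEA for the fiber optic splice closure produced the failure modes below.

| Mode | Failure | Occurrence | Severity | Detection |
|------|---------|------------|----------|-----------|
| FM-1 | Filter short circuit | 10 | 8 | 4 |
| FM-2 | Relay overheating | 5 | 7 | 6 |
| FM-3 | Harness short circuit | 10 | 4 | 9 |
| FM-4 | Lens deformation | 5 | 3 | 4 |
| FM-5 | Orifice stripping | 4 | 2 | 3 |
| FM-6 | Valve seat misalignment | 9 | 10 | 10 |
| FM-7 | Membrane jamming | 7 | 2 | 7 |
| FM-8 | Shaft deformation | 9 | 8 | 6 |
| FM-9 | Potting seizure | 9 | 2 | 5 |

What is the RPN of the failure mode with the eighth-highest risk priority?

RPN = Severity × Occurrence × Detection:
  FM-1: 8 × 10 × 4 = 320
  FM-2: 7 × 5 × 6 = 210
  FM-3: 4 × 10 × 9 = 360
  FM-4: 3 × 5 × 4 = 60
  FM-5: 2 × 4 × 3 = 24
  FM-6: 10 × 9 × 10 = 900
  FM-7: 2 × 7 × 7 = 98
  FM-8: 8 × 9 × 6 = 432
  FM-9: 2 × 9 × 5 = 90
Sorted descending: 900, 432, 360, 320, 210, 98, 90, 60, 24.
The eighth-highest RPN is 60 (FM-4).

60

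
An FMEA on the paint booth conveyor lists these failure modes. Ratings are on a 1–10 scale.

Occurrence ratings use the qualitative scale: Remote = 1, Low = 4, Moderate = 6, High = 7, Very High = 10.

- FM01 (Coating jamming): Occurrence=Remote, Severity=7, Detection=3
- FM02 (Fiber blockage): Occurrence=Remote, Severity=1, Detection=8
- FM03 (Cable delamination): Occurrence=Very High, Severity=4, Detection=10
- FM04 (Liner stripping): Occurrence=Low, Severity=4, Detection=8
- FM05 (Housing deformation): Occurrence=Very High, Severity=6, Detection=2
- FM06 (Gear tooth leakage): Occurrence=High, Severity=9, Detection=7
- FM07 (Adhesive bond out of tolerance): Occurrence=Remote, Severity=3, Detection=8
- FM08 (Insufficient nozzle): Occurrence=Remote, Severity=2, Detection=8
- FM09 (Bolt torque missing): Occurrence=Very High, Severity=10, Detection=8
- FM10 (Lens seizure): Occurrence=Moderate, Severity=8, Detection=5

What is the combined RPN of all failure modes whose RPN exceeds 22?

RPN = Severity × Occurrence × Detection:
  FM01: 7 × 1 × 3 = 21
  FM02: 1 × 1 × 8 = 8
  FM03: 4 × 10 × 10 = 400
  FM04: 4 × 4 × 8 = 128
  FM05: 6 × 10 × 2 = 120
  FM06: 9 × 7 × 7 = 441
  FM07: 3 × 1 × 8 = 24
  FM08: 2 × 1 × 8 = 16
  FM09: 10 × 10 × 8 = 800
  FM10: 8 × 6 × 5 = 240
RPN > 22: FM03 (400), FM04 (128), FM05 (120), FM06 (441), FM07 (24), FM09 (800), FM10 (240).
Sum: 400 + 128 + 120 + 441 + 24 + 800 + 240 = 2153.

2153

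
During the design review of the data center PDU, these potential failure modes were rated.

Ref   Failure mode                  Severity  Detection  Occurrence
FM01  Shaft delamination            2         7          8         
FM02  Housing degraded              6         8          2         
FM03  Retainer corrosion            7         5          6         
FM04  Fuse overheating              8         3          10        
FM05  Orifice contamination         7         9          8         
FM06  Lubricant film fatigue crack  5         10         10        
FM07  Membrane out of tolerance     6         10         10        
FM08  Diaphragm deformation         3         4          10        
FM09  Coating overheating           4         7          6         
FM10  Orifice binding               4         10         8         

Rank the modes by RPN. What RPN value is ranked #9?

RPN = Severity × Occurrence × Detection:
  FM01: 2 × 8 × 7 = 112
  FM02: 6 × 2 × 8 = 96
  FM03: 7 × 6 × 5 = 210
  FM04: 8 × 10 × 3 = 240
  FM05: 7 × 8 × 9 = 504
  FM06: 5 × 10 × 10 = 500
  FM07: 6 × 10 × 10 = 600
  FM08: 3 × 10 × 4 = 120
  FM09: 4 × 6 × 7 = 168
  FM10: 4 × 8 × 10 = 320
Sorted descending: 600, 504, 500, 320, 240, 210, 168, 120, 112, 96.
The 9th-highest RPN is 112 (FM01).

112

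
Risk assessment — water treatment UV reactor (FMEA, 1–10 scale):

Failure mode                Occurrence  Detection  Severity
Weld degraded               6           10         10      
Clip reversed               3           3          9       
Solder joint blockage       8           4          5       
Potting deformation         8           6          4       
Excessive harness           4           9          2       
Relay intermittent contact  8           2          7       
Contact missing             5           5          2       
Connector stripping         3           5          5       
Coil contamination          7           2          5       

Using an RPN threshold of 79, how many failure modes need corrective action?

RPN = Severity × Occurrence × Detection:
  Weld degraded: 10 × 6 × 10 = 600
  Clip reversed: 9 × 3 × 3 = 81
  Solder joint blockage: 5 × 8 × 4 = 160
  Potting deformation: 4 × 8 × 6 = 192
  Excessive harness: 2 × 4 × 9 = 72
  Relay intermittent contact: 7 × 8 × 2 = 112
  Contact missing: 2 × 5 × 5 = 50
  Connector stripping: 5 × 3 × 5 = 75
  Coil contamination: 5 × 7 × 2 = 70
Modes with RPN ≥ 79: Weld degraded (600), Clip reversed (81), Solder joint blockage (160), Potting deformation (192), Relay intermittent contact (112) → 5.

5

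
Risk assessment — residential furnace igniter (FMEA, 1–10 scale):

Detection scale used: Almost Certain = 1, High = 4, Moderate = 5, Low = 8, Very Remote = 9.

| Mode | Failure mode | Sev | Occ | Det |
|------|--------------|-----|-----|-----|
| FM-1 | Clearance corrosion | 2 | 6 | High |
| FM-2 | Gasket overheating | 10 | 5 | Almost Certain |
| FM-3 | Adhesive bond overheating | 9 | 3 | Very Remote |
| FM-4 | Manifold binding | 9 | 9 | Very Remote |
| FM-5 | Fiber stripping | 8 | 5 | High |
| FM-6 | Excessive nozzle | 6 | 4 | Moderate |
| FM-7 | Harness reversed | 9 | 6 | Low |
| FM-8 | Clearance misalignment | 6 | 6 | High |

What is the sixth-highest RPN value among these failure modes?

RPN = Severity × Occurrence × Detection:
  FM-1: 2 × 6 × 4 = 48
  FM-2: 10 × 5 × 1 = 50
  FM-3: 9 × 3 × 9 = 243
  FM-4: 9 × 9 × 9 = 729
  FM-5: 8 × 5 × 4 = 160
  FM-6: 6 × 4 × 5 = 120
  FM-7: 9 × 6 × 8 = 432
  FM-8: 6 × 6 × 4 = 144
Sorted descending: 729, 432, 243, 160, 144, 120, 50, 48.
The sixth-highest RPN is 120 (FM-6).

120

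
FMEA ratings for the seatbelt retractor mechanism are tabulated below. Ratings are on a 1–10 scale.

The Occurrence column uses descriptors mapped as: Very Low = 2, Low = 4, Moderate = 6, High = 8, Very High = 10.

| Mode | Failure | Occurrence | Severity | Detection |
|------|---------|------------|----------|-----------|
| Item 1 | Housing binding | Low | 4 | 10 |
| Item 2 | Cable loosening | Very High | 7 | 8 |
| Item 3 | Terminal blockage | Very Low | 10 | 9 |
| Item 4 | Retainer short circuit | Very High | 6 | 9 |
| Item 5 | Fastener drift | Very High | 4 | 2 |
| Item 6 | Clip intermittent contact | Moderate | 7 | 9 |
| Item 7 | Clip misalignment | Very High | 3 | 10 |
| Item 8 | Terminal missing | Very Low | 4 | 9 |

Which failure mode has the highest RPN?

Item 2

RPN = Severity × Occurrence × Detection:
  Item 1: 4 × 4 × 10 = 160
  Item 2: 7 × 10 × 8 = 560
  Item 3: 10 × 2 × 9 = 180
  Item 4: 6 × 10 × 9 = 540
  Item 5: 4 × 10 × 2 = 80
  Item 6: 7 × 6 × 9 = 378
  Item 7: 3 × 10 × 10 = 300
  Item 8: 4 × 2 × 9 = 72
Highest RPN is 560 → Item 2.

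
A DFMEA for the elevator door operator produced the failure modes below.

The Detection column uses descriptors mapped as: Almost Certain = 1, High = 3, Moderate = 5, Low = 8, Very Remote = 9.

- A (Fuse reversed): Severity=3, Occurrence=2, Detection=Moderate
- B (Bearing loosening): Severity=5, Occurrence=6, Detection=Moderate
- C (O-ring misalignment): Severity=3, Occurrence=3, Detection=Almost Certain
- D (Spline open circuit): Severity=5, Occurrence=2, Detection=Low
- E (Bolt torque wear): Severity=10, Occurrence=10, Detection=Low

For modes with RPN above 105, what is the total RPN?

950

RPN = Severity × Occurrence × Detection:
  A: 3 × 2 × 5 = 30
  B: 5 × 6 × 5 = 150
  C: 3 × 3 × 1 = 9
  D: 5 × 2 × 8 = 80
  E: 10 × 10 × 8 = 800
RPN > 105: B (150), E (800).
Sum: 150 + 800 = 950.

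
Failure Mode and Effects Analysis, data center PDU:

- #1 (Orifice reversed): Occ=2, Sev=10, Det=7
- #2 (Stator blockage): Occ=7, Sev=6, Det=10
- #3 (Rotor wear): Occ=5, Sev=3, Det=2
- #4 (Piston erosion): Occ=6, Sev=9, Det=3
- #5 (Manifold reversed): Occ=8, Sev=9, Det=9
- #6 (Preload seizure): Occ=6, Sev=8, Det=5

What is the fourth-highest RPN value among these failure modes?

162

RPN = Severity × Occurrence × Detection:
  #1: 10 × 2 × 7 = 140
  #2: 6 × 7 × 10 = 420
  #3: 3 × 5 × 2 = 30
  #4: 9 × 6 × 3 = 162
  #5: 9 × 8 × 9 = 648
  #6: 8 × 6 × 5 = 240
Sorted descending: 648, 420, 240, 162, 140, 30.
The fourth-highest RPN is 162 (#4).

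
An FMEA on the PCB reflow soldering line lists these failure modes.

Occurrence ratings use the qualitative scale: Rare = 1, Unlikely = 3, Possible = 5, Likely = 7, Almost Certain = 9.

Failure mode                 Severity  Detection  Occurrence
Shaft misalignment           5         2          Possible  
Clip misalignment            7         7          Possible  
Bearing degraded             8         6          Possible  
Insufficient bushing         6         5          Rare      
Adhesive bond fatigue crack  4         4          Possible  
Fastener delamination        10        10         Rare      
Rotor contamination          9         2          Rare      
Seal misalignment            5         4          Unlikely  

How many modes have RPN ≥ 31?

RPN = Severity × Occurrence × Detection:
  Shaft misalignment: 5 × 5 × 2 = 50
  Clip misalignment: 7 × 5 × 7 = 245
  Bearing degraded: 8 × 5 × 6 = 240
  Insufficient bushing: 6 × 1 × 5 = 30
  Adhesive bond fatigue crack: 4 × 5 × 4 = 80
  Fastener delamination: 10 × 1 × 10 = 100
  Rotor contamination: 9 × 1 × 2 = 18
  Seal misalignment: 5 × 3 × 4 = 60
Modes with RPN ≥ 31: Shaft misalignment (50), Clip misalignment (245), Bearing degraded (240), Adhesive bond fatigue crack (80), Fastener delamination (100), Seal misalignment (60) → 6.

6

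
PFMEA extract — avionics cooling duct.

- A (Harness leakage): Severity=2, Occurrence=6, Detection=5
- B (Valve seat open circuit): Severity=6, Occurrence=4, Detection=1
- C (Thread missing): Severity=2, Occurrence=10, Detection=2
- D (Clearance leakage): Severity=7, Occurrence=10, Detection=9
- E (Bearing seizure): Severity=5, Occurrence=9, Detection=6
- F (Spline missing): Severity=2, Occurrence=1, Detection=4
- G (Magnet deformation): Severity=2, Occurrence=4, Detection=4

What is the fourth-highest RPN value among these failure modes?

RPN = Severity × Occurrence × Detection:
  A: 2 × 6 × 5 = 60
  B: 6 × 4 × 1 = 24
  C: 2 × 10 × 2 = 40
  D: 7 × 10 × 9 = 630
  E: 5 × 9 × 6 = 270
  F: 2 × 1 × 4 = 8
  G: 2 × 4 × 4 = 32
Sorted descending: 630, 270, 60, 40, 32, 24, 8.
The fourth-highest RPN is 40 (C).

40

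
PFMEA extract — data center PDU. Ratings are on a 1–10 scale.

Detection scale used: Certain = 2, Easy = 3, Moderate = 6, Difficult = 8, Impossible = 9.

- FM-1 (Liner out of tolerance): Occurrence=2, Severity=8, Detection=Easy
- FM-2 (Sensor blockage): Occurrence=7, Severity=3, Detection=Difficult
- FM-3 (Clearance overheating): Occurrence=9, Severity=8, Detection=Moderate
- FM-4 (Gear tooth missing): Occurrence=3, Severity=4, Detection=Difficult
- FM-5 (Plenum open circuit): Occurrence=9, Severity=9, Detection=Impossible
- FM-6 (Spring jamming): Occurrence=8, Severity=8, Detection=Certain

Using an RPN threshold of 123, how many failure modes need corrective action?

RPN = Severity × Occurrence × Detection:
  FM-1: 8 × 2 × 3 = 48
  FM-2: 3 × 7 × 8 = 168
  FM-3: 8 × 9 × 6 = 432
  FM-4: 4 × 3 × 8 = 96
  FM-5: 9 × 9 × 9 = 729
  FM-6: 8 × 8 × 2 = 128
Modes with RPN ≥ 123: FM-2 (168), FM-3 (432), FM-5 (729), FM-6 (128) → 4.

4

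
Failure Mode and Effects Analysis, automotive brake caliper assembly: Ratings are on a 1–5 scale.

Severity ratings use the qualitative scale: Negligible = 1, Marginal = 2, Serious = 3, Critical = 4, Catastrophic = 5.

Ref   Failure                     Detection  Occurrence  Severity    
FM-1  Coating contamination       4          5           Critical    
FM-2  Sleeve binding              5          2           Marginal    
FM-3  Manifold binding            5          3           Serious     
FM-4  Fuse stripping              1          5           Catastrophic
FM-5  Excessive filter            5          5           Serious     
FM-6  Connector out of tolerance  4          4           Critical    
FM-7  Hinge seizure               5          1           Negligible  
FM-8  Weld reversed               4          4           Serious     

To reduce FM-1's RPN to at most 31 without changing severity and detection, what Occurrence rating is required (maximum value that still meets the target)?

FM-1: S=4, O=5, D=4 → current RPN = 80.
Fixed product = 16. Need 16 × O ≤ 31, so O ≤ 31/16 = 1.94.
Maximum integer Occurrence rating = 1 (gives RPN 16; O=2 would give 32 > 31).

1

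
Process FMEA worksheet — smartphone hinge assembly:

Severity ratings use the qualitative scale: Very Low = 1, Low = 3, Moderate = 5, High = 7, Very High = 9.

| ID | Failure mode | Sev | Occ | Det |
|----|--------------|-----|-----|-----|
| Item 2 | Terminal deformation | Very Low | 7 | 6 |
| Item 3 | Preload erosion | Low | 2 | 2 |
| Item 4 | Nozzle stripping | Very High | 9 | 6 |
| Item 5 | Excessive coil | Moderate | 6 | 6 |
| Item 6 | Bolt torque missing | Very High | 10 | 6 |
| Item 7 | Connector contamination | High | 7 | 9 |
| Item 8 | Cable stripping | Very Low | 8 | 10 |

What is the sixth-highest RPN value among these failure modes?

RPN = Severity × Occurrence × Detection:
  Item 2: 1 × 7 × 6 = 42
  Item 3: 3 × 2 × 2 = 12
  Item 4: 9 × 9 × 6 = 486
  Item 5: 5 × 6 × 6 = 180
  Item 6: 9 × 10 × 6 = 540
  Item 7: 7 × 7 × 9 = 441
  Item 8: 1 × 8 × 10 = 80
Sorted descending: 540, 486, 441, 180, 80, 42, 12.
The sixth-highest RPN is 42 (Item 2).

42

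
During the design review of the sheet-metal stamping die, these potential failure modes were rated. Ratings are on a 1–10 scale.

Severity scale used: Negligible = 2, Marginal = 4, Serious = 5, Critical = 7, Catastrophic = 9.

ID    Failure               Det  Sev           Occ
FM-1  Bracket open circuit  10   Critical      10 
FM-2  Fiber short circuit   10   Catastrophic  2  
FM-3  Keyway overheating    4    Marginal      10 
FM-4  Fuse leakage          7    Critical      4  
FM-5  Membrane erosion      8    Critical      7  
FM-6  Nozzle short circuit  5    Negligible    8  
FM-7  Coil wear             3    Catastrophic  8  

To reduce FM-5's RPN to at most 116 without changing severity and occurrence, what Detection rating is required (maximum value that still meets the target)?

FM-5: S=7, O=7, D=8 → current RPN = 392.
Fixed product = 49. Need 49 × D ≤ 116, so D ≤ 116/49 = 2.37.
Maximum integer Detection rating = 2 (gives RPN 98; D=3 would give 147 > 116).

2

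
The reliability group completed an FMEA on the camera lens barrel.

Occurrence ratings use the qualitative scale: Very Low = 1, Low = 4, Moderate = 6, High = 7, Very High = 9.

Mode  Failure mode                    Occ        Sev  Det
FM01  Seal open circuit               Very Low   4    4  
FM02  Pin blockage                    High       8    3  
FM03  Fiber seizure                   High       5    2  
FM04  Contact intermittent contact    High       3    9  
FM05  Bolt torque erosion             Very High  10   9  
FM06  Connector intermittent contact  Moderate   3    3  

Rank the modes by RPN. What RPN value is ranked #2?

RPN = Severity × Occurrence × Detection:
  FM01: 4 × 1 × 4 = 16
  FM02: 8 × 7 × 3 = 168
  FM03: 5 × 7 × 2 = 70
  FM04: 3 × 7 × 9 = 189
  FM05: 10 × 9 × 9 = 810
  FM06: 3 × 6 × 3 = 54
Sorted descending: 810, 189, 168, 70, 54, 16.
The second-highest RPN is 189 (FM04).

189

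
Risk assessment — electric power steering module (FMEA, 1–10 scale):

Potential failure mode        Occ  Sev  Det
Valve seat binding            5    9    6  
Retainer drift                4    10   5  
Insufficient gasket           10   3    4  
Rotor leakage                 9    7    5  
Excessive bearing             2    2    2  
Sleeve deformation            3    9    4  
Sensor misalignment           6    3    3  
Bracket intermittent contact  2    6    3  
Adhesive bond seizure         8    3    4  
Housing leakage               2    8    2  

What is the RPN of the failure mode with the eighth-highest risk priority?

RPN = Severity × Occurrence × Detection:
  Valve seat binding: 9 × 5 × 6 = 270
  Retainer drift: 10 × 4 × 5 = 200
  Insufficient gasket: 3 × 10 × 4 = 120
  Rotor leakage: 7 × 9 × 5 = 315
  Excessive bearing: 2 × 2 × 2 = 8
  Sleeve deformation: 9 × 3 × 4 = 108
  Sensor misalignment: 3 × 6 × 3 = 54
  Bracket intermittent contact: 6 × 2 × 3 = 36
  Adhesive bond seizure: 3 × 8 × 4 = 96
  Housing leakage: 8 × 2 × 2 = 32
Sorted descending: 315, 270, 200, 120, 108, 96, 54, 36, 32, 8.
The eighth-highest RPN is 36 (Bracket intermittent contact).

36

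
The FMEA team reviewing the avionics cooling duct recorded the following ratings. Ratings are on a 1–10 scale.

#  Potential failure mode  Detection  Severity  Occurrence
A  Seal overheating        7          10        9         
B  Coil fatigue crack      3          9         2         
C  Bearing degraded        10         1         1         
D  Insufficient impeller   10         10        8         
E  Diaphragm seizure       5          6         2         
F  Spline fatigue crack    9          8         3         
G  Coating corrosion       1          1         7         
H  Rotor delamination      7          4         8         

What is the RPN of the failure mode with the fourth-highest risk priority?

RPN = Severity × Occurrence × Detection:
  A: 10 × 9 × 7 = 630
  B: 9 × 2 × 3 = 54
  C: 1 × 1 × 10 = 10
  D: 10 × 8 × 10 = 800
  E: 6 × 2 × 5 = 60
  F: 8 × 3 × 9 = 216
  G: 1 × 7 × 1 = 7
  H: 4 × 8 × 7 = 224
Sorted descending: 800, 630, 224, 216, 60, 54, 10, 7.
The fourth-highest RPN is 216 (F).

216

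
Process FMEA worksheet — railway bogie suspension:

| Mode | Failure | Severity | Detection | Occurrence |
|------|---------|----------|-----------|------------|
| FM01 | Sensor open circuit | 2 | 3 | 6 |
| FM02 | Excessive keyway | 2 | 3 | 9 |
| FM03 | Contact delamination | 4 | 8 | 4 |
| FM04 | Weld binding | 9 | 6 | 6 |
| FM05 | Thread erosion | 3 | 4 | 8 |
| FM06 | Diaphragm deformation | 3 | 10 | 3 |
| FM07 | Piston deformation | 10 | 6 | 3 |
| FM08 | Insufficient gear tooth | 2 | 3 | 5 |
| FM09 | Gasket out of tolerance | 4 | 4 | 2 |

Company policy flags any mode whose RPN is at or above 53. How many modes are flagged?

6

RPN = Severity × Occurrence × Detection:
  FM01: 2 × 6 × 3 = 36
  FM02: 2 × 9 × 3 = 54
  FM03: 4 × 4 × 8 = 128
  FM04: 9 × 6 × 6 = 324
  FM05: 3 × 8 × 4 = 96
  FM06: 3 × 3 × 10 = 90
  FM07: 10 × 3 × 6 = 180
  FM08: 2 × 5 × 3 = 30
  FM09: 4 × 2 × 4 = 32
Modes with RPN ≥ 53: FM02 (54), FM03 (128), FM04 (324), FM05 (96), FM06 (90), FM07 (180) → 6.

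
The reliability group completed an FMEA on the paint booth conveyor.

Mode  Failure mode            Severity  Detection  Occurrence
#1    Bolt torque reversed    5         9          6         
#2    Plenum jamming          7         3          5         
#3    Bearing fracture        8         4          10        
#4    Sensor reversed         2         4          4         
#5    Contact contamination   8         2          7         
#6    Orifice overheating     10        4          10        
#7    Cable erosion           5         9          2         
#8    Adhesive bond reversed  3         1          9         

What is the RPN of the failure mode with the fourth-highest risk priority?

112

RPN = Severity × Occurrence × Detection:
  #1: 5 × 6 × 9 = 270
  #2: 7 × 5 × 3 = 105
  #3: 8 × 10 × 4 = 320
  #4: 2 × 4 × 4 = 32
  #5: 8 × 7 × 2 = 112
  #6: 10 × 10 × 4 = 400
  #7: 5 × 2 × 9 = 90
  #8: 3 × 9 × 1 = 27
Sorted descending: 400, 320, 270, 112, 105, 90, 32, 27.
The fourth-highest RPN is 112 (#5).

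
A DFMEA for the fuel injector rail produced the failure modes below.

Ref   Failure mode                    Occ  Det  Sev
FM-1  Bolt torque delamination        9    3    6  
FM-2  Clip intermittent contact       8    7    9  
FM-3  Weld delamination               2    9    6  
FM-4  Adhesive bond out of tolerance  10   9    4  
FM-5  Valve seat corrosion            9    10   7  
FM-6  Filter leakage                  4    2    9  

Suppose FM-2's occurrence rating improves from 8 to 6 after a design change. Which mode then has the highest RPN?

RPN = Severity × Occurrence × Detection:
  FM-1: 6 × 9 × 3 = 162
  FM-2: 9 × 8 × 7 = 504
  FM-3: 6 × 2 × 9 = 108
  FM-4: 4 × 10 × 9 = 360
  FM-5: 7 × 9 × 10 = 630
  FM-6: 9 × 4 × 2 = 72
After action: FM-2 → 9 × 6 × 7 = 378.
Revised RPNs: FM-5=630, FM-2=378, FM-4=360, FM-1=162, FM-3=108, FM-6=72.
Highest is now FM-5 (630).

FM-5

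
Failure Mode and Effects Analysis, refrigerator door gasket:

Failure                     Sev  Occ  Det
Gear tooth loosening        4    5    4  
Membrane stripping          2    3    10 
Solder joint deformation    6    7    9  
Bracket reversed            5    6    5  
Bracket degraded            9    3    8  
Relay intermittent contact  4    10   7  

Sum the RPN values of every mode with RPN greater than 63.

1104

RPN = Severity × Occurrence × Detection:
  Gear tooth loosening: 4 × 5 × 4 = 80
  Membrane stripping: 2 × 3 × 10 = 60
  Solder joint deformation: 6 × 7 × 9 = 378
  Bracket reversed: 5 × 6 × 5 = 150
  Bracket degraded: 9 × 3 × 8 = 216
  Relay intermittent contact: 4 × 10 × 7 = 280
RPN > 63: Gear tooth loosening (80), Solder joint deformation (378), Bracket reversed (150), Bracket degraded (216), Relay intermittent contact (280).
Sum: 80 + 378 + 150 + 216 + 280 = 1104.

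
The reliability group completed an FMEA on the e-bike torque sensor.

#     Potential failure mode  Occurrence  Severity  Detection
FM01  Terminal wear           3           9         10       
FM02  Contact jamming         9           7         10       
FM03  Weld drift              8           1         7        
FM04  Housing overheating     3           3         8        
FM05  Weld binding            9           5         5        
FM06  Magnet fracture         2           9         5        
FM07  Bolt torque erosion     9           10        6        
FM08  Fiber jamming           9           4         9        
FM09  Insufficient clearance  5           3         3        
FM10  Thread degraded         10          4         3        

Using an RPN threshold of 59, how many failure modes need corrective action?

RPN = Severity × Occurrence × Detection:
  FM01: 9 × 3 × 10 = 270
  FM02: 7 × 9 × 10 = 630
  FM03: 1 × 8 × 7 = 56
  FM04: 3 × 3 × 8 = 72
  FM05: 5 × 9 × 5 = 225
  FM06: 9 × 2 × 5 = 90
  FM07: 10 × 9 × 6 = 540
  FM08: 4 × 9 × 9 = 324
  FM09: 3 × 5 × 3 = 45
  FM10: 4 × 10 × 3 = 120
Modes with RPN ≥ 59: FM01 (270), FM02 (630), FM04 (72), FM05 (225), FM06 (90), FM07 (540), FM08 (324), FM10 (120) → 8.

8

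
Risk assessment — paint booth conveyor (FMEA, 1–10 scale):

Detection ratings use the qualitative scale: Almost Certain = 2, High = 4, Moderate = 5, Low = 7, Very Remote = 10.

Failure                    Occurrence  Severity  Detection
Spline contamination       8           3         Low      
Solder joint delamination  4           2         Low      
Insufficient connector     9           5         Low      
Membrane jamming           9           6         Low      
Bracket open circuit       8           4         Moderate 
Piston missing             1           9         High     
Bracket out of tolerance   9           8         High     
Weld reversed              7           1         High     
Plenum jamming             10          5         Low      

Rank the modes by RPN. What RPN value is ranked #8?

36

RPN = Severity × Occurrence × Detection:
  Spline contamination: 3 × 8 × 7 = 168
  Solder joint delamination: 2 × 4 × 7 = 56
  Insufficient connector: 5 × 9 × 7 = 315
  Membrane jamming: 6 × 9 × 7 = 378
  Bracket open circuit: 4 × 8 × 5 = 160
  Piston missing: 9 × 1 × 4 = 36
  Bracket out of tolerance: 8 × 9 × 4 = 288
  Weld reversed: 1 × 7 × 4 = 28
  Plenum jamming: 5 × 10 × 7 = 350
Sorted descending: 378, 350, 315, 288, 168, 160, 56, 36, 28.
The eighth-highest RPN is 36 (Piston missing).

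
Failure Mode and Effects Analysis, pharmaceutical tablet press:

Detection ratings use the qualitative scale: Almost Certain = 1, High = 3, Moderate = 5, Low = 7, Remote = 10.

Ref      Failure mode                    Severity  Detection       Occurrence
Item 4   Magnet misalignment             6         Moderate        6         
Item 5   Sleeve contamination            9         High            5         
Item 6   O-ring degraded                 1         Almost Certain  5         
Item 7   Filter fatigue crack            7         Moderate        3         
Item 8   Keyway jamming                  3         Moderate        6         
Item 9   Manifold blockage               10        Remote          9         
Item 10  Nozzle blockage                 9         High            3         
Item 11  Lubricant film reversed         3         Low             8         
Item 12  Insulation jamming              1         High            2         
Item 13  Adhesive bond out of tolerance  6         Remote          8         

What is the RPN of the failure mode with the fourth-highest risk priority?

RPN = Severity × Occurrence × Detection:
  Item 4: 6 × 6 × 5 = 180
  Item 5: 9 × 5 × 3 = 135
  Item 6: 1 × 5 × 1 = 5
  Item 7: 7 × 3 × 5 = 105
  Item 8: 3 × 6 × 5 = 90
  Item 9: 10 × 9 × 10 = 900
  Item 10: 9 × 3 × 3 = 81
  Item 11: 3 × 8 × 7 = 168
  Item 12: 1 × 2 × 3 = 6
  Item 13: 6 × 8 × 10 = 480
Sorted descending: 900, 480, 180, 168, 135, 105, 90, 81, 6, 5.
The fourth-highest RPN is 168 (Item 11).

168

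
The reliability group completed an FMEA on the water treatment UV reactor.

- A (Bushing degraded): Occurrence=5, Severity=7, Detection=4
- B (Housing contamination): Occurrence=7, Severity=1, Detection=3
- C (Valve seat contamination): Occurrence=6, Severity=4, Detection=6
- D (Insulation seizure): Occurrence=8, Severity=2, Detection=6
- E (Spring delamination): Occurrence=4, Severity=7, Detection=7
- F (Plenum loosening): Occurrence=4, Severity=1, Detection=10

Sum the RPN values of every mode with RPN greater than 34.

616

RPN = Severity × Occurrence × Detection:
  A: 7 × 5 × 4 = 140
  B: 1 × 7 × 3 = 21
  C: 4 × 6 × 6 = 144
  D: 2 × 8 × 6 = 96
  E: 7 × 4 × 7 = 196
  F: 1 × 4 × 10 = 40
RPN > 34: A (140), C (144), D (96), E (196), F (40).
Sum: 140 + 144 + 96 + 196 + 40 = 616.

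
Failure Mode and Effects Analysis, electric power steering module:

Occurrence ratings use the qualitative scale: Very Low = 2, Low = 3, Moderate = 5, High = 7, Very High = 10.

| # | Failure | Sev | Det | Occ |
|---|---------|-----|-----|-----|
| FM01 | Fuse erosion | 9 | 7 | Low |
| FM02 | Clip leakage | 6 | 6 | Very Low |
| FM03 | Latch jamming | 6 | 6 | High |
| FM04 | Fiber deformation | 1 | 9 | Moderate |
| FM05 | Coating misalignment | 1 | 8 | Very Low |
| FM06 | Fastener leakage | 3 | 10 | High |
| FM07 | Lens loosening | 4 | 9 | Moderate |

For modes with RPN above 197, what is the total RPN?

462

RPN = Severity × Occurrence × Detection:
  FM01: 9 × 3 × 7 = 189
  FM02: 6 × 2 × 6 = 72
  FM03: 6 × 7 × 6 = 252
  FM04: 1 × 5 × 9 = 45
  FM05: 1 × 2 × 8 = 16
  FM06: 3 × 7 × 10 = 210
  FM07: 4 × 5 × 9 = 180
RPN > 197: FM03 (252), FM06 (210).
Sum: 252 + 210 = 462.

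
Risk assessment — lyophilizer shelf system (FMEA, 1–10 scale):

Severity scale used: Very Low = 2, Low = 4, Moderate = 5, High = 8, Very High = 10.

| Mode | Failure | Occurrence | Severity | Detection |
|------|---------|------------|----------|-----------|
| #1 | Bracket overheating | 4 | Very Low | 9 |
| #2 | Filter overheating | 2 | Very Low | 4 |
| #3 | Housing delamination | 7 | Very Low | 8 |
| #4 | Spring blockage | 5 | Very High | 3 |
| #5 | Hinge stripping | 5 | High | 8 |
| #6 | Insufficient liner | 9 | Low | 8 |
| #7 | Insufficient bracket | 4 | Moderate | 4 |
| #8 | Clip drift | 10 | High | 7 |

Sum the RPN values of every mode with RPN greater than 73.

RPN = Severity × Occurrence × Detection:
  #1: 2 × 4 × 9 = 72
  #2: 2 × 2 × 4 = 16
  #3: 2 × 7 × 8 = 112
  #4: 10 × 5 × 3 = 150
  #5: 8 × 5 × 8 = 320
  #6: 4 × 9 × 8 = 288
  #7: 5 × 4 × 4 = 80
  #8: 8 × 10 × 7 = 560
RPN > 73: #3 (112), #4 (150), #5 (320), #6 (288), #7 (80), #8 (560).
Sum: 112 + 150 + 320 + 288 + 80 + 560 = 1510.

1510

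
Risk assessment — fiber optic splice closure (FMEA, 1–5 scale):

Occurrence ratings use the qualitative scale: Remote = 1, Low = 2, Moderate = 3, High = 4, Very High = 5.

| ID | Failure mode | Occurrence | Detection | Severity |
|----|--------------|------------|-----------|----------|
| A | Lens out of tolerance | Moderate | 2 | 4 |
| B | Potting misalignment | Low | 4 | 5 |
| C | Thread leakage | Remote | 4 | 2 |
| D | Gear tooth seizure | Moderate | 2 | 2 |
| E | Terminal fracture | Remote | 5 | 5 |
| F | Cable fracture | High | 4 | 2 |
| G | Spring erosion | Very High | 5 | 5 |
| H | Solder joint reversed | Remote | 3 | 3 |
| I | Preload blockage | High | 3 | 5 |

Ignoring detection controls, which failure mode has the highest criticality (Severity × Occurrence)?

G

Criticality = Severity × Occurrence:
  A: 4 × 3 = 12
  B: 5 × 2 = 10
  C: 2 × 1 = 2
  D: 2 × 3 = 6
  E: 5 × 1 = 5
  F: 2 × 4 = 8
  G: 5 × 5 = 25
  H: 3 × 1 = 3
  I: 5 × 4 = 20
Highest criticality is 25 → G.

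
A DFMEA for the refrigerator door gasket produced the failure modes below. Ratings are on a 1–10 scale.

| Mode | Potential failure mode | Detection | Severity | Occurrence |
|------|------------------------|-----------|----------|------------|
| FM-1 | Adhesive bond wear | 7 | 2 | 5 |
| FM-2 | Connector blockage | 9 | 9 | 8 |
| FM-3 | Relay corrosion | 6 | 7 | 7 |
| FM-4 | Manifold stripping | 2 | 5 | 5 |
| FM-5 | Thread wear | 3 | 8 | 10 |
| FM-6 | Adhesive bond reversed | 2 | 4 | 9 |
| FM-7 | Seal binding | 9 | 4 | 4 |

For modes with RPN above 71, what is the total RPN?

1398

RPN = Severity × Occurrence × Detection:
  FM-1: 2 × 5 × 7 = 70
  FM-2: 9 × 8 × 9 = 648
  FM-3: 7 × 7 × 6 = 294
  FM-4: 5 × 5 × 2 = 50
  FM-5: 8 × 10 × 3 = 240
  FM-6: 4 × 9 × 2 = 72
  FM-7: 4 × 4 × 9 = 144
RPN > 71: FM-2 (648), FM-3 (294), FM-5 (240), FM-6 (72), FM-7 (144).
Sum: 648 + 294 + 240 + 72 + 144 = 1398.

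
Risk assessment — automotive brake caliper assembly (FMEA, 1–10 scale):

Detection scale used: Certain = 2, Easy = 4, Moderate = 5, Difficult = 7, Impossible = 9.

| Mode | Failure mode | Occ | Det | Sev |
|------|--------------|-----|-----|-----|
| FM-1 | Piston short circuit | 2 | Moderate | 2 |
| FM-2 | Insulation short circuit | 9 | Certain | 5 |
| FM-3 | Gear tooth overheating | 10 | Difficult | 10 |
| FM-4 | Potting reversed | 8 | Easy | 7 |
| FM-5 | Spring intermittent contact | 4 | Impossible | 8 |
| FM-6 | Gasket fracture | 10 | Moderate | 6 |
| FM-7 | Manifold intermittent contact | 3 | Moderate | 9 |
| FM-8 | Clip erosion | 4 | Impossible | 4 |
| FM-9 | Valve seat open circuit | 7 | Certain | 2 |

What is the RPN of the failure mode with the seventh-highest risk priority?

RPN = Severity × Occurrence × Detection:
  FM-1: 2 × 2 × 5 = 20
  FM-2: 5 × 9 × 2 = 90
  FM-3: 10 × 10 × 7 = 700
  FM-4: 7 × 8 × 4 = 224
  FM-5: 8 × 4 × 9 = 288
  FM-6: 6 × 10 × 5 = 300
  FM-7: 9 × 3 × 5 = 135
  FM-8: 4 × 4 × 9 = 144
  FM-9: 2 × 7 × 2 = 28
Sorted descending: 700, 300, 288, 224, 144, 135, 90, 28, 20.
The seventh-highest RPN is 90 (FM-2).

90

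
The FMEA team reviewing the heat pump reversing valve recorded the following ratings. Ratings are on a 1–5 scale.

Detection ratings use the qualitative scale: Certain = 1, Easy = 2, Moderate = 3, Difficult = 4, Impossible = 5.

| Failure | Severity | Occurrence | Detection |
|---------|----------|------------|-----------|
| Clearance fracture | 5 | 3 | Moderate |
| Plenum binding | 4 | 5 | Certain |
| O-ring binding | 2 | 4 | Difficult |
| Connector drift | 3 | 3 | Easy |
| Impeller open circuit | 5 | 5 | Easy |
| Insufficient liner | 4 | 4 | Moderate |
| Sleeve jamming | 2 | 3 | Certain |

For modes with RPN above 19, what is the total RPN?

195

RPN = Severity × Occurrence × Detection:
  Clearance fracture: 5 × 3 × 3 = 45
  Plenum binding: 4 × 5 × 1 = 20
  O-ring binding: 2 × 4 × 4 = 32
  Connector drift: 3 × 3 × 2 = 18
  Impeller open circuit: 5 × 5 × 2 = 50
  Insufficient liner: 4 × 4 × 3 = 48
  Sleeve jamming: 2 × 3 × 1 = 6
RPN > 19: Clearance fracture (45), Plenum binding (20), O-ring binding (32), Impeller open circuit (50), Insufficient liner (48).
Sum: 45 + 20 + 32 + 50 + 48 = 195.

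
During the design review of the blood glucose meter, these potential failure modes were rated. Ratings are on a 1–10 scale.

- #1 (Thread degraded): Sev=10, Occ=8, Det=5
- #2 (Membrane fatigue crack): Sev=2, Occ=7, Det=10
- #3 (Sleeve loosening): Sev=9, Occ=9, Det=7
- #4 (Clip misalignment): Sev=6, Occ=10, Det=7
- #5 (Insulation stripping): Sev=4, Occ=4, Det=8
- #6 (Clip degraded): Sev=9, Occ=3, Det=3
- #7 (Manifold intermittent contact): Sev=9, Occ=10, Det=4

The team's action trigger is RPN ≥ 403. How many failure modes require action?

RPN = Severity × Occurrence × Detection:
  #1: 10 × 8 × 5 = 400
  #2: 2 × 7 × 10 = 140
  #3: 9 × 9 × 7 = 567
  #4: 6 × 10 × 7 = 420
  #5: 4 × 4 × 8 = 128
  #6: 9 × 3 × 3 = 81
  #7: 9 × 10 × 4 = 360
Modes with RPN ≥ 403: #3 (567), #4 (420) → 2.

2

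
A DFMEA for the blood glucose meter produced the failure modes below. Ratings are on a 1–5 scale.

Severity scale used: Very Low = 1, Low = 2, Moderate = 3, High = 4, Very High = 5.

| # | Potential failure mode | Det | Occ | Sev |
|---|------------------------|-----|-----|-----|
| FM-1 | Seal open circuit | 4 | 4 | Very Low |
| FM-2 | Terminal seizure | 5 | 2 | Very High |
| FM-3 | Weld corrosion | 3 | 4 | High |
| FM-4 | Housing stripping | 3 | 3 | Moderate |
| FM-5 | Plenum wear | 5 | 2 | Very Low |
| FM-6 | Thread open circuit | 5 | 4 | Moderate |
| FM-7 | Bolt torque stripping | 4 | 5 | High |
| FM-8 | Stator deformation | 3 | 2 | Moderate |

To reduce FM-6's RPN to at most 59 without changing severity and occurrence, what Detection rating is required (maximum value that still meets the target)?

FM-6: S=3, O=4, D=5 → current RPN = 60.
Fixed product = 12. Need 12 × D ≤ 59, so D ≤ 59/12 = 4.92.
Maximum integer Detection rating = 4 (gives RPN 48; D=5 would give 60 > 59).

4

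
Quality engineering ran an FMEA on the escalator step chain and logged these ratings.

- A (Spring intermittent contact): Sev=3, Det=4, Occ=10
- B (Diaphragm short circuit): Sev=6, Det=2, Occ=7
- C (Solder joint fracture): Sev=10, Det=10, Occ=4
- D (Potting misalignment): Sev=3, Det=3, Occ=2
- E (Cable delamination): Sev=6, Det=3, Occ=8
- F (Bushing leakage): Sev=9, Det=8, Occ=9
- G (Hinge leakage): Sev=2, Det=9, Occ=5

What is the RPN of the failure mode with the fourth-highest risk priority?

120

RPN = Severity × Occurrence × Detection:
  A: 3 × 10 × 4 = 120
  B: 6 × 7 × 2 = 84
  C: 10 × 4 × 10 = 400
  D: 3 × 2 × 3 = 18
  E: 6 × 8 × 3 = 144
  F: 9 × 9 × 8 = 648
  G: 2 × 5 × 9 = 90
Sorted descending: 648, 400, 144, 120, 90, 84, 18.
The fourth-highest RPN is 120 (A).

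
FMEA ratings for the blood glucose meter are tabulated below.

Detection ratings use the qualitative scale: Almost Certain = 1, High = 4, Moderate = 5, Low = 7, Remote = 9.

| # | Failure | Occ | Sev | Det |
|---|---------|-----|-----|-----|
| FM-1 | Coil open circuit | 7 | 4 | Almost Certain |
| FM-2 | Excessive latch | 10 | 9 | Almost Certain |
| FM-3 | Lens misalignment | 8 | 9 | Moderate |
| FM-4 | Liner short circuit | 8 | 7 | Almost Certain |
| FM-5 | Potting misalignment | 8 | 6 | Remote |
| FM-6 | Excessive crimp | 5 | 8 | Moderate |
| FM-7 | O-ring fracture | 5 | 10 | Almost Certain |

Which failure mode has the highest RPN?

FM-5

RPN = Severity × Occurrence × Detection:
  FM-1: 4 × 7 × 1 = 28
  FM-2: 9 × 10 × 1 = 90
  FM-3: 9 × 8 × 5 = 360
  FM-4: 7 × 8 × 1 = 56
  FM-5: 6 × 8 × 9 = 432
  FM-6: 8 × 5 × 5 = 200
  FM-7: 10 × 5 × 1 = 50
Highest RPN is 432 → FM-5.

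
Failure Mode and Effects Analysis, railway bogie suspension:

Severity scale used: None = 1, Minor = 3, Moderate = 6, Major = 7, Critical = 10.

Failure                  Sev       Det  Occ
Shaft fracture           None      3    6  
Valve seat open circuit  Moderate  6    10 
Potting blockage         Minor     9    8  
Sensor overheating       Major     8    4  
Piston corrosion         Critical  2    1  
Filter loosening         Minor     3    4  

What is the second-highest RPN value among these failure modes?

224

RPN = Severity × Occurrence × Detection:
  Shaft fracture: 1 × 6 × 3 = 18
  Valve seat open circuit: 6 × 10 × 6 = 360
  Potting blockage: 3 × 8 × 9 = 216
  Sensor overheating: 7 × 4 × 8 = 224
  Piston corrosion: 10 × 1 × 2 = 20
  Filter loosening: 3 × 4 × 3 = 36
Sorted descending: 360, 224, 216, 36, 20, 18.
The second-highest RPN is 224 (Sensor overheating).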